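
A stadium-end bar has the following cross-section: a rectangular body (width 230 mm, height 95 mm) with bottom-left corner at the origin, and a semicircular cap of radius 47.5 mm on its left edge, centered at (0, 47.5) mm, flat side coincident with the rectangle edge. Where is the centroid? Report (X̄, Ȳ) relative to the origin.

rectangular body: A = 230 × 95 = 21850.00, centroid at (115.00, 47.50).
semicircular end: A = ½π·47.5² = 3544.11, centroid at (-20.16, 47.50).
ΣA = 25394.11 mm², ΣAX̄ = 2441302.08 mm³, ΣAȲ = 1206220.19 mm³.
X̄ = 2441302.08/25394.11 = 96.14 mm; Ȳ = 1206220.19/25394.11 = 47.50 mm.

X̄ = 96.14 mm, Ȳ = 47.50 mm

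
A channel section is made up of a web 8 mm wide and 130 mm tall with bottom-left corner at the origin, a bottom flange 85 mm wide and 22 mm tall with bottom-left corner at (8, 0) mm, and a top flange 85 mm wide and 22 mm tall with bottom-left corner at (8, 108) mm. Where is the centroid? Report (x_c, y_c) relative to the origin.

Part | A | x̄ᵢ | ȳᵢ | A·x̄ᵢ | A·ȳᵢ
web | 1040.00 | 4.00 | 65.00 | 4160.00 | 67600.00
bottom flange | 1870.00 | 50.50 | 11.00 | 94435.00 | 20570.00
top flange | 1870.00 | 50.50 | 119.00 | 94435.00 | 222530.00
Σ | 4780.00 |  |  | 193030.00 | 310700.00
x_c = 193030.00 / 4780.00 = 40.38 mm
y_c = 310700.00 / 4780.00 = 65.00 mm

x_c = 40.38 mm, y_c = 65.00 mm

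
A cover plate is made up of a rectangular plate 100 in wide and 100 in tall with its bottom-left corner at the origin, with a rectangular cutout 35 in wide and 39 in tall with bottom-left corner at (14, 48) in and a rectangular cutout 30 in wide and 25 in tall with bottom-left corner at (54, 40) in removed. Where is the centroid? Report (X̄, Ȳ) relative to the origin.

X̄ = 51.40 in, Ȳ = 46.73 in

plate: A = 100 × 100 = 10000.00, centroid at (50.00, 50.00).
hole 1: A = −(35 × 39) = -1365.00, centroid at (31.50, 67.50).
hole 2: A = −(30 × 25) = -750.00, centroid at (69.00, 52.50).
ΣA = 7885.00 in²
ΣAX̄ = (10000.00)(50.00) + (-1365.00)(31.50) + (-750.00)(69.00) = 405252.50 in³
ΣAȲ = (10000.00)(50.00) + (-1365.00)(67.50) + (-750.00)(52.50) = 368487.50 in³
X̄ = 405252.50 / 7885.00 = 51.40 in
Ȳ = 368487.50 / 7885.00 = 46.73 in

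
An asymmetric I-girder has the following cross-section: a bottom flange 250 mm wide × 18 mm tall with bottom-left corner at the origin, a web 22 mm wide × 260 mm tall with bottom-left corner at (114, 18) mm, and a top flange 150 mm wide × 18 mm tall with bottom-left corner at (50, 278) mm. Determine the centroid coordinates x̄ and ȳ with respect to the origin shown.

bottom flange: A = 250 × 18 = 4500.00, centroid at (125.00, 9.00).
web: A = 22 × 260 = 5720.00, centroid at (125.00, 148.00).
top flange: A = 150 × 18 = 2700.00, centroid at (125.00, 287.00).
ΣA = 12920.00 mm²
ΣAx̄ = (4500.00)(125.00) + (5720.00)(125.00) + (2700.00)(125.00) = 1615000.00 mm³
ΣAȳ = (4500.00)(9.00) + (5720.00)(148.00) + (2700.00)(287.00) = 1661960.00 mm³
x̄ = 1615000.00 / 12920.00 = 125.00 mm
ȳ = 1661960.00 / 12920.00 = 128.63 mm

x̄ = 125.00 mm, ȳ = 128.63 mm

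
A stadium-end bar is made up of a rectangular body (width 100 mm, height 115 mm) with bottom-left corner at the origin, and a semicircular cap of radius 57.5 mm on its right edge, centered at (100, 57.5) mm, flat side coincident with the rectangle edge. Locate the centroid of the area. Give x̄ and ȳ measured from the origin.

Part | A | x̄ᵢ | ȳᵢ | A·x̄ᵢ | A·ȳᵢ
rectangular body | 11500.00 | 50.00 | 57.50 | 575000.00 | 661250.00
semicircular end | 5193.45 | 124.40 | 57.50 | 646084.12 | 298623.11
Σ | 16693.45 |  |  | 1221084.12 | 959873.11
x̄ = 1221084.12 / 16693.45 = 73.15 mm
ȳ = 959873.11 / 16693.45 = 57.50 mm

x̄ = 73.15 mm, ȳ = 57.50 mm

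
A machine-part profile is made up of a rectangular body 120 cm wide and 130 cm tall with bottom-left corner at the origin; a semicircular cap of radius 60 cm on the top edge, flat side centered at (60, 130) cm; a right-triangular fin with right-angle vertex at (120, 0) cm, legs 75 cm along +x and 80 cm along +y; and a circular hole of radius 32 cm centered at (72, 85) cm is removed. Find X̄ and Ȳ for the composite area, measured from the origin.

rectangular body: A = 120 × 130 = 15600.00, centroid at (60.00, 65.00).
semicircular top: A = ½π·60² = 5654.87, centroid at (60.00, 155.46).
triangular fin: A = ½·75·80 = 3000.00, centroid at (145.00, 26.67).
hole: A = −π·32² = -3216.99, centroid at (72.00, 85.00).
ΣA = 21037.88 cm², ΣAX̄ = 1478668.66 cm³, ΣAȲ = 1699688.46 cm³.
X̄ = 1478668.66/21037.88 = 70.29 cm; Ȳ = 1699688.46/21037.88 = 80.79 cm.

X̄ = 70.29 cm, Ȳ = 80.79 cm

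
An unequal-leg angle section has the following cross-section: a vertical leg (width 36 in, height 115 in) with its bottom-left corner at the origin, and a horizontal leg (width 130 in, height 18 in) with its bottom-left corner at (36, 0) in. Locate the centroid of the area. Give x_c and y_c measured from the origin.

x_c = 47.97 in, y_c = 39.99 in

Part | A | x̄ᵢ | ȳᵢ | A·x̄ᵢ | A·ȳᵢ
vertical leg | 4140.00 | 18.00 | 57.50 | 74520.00 | 238050.00
horizontal leg | 2340.00 | 101.00 | 9.00 | 236340.00 | 21060.00
Σ | 6480.00 |  |  | 310860.00 | 259110.00
x_c = 310860.00 / 6480.00 = 47.97 in
y_c = 259110.00 / 6480.00 = 39.99 in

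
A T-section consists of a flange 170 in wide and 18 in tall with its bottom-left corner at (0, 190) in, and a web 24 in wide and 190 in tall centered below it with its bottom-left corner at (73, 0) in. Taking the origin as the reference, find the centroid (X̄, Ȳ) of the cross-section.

X̄ = 85.00 in, Ȳ = 136.76 in

web: A = 24 × 190 = 4560.00, centroid at (85.00, 95.00).
flange: A = 170 × 18 = 3060.00, centroid at (85.00, 199.00).
ΣA = 7620.00 in²
ΣAX̄ = (4560.00)(85.00) + (3060.00)(85.00) = 647700.00 in³
ΣAȲ = (4560.00)(95.00) + (3060.00)(199.00) = 1042140.00 in³
X̄ = 647700.00 / 7620.00 = 85.00 in
Ȳ = 1042140.00 / 7620.00 = 136.76 in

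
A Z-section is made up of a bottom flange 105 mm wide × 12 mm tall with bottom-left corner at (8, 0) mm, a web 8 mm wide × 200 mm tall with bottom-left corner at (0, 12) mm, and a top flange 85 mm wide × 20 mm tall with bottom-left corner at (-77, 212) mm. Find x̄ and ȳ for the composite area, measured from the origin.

Part | A | x̄ᵢ | ȳᵢ | A·x̄ᵢ | A·ȳᵢ
bottom flange | 1260.00 | 60.50 | 6.00 | 76230.00 | 7560.00
web | 1600.00 | 4.00 | 112.00 | 6400.00 | 179200.00
top flange | 1700.00 | -34.50 | 222.00 | -58650.00 | 377400.00
Σ | 4560.00 |  |  | 23980.00 | 564160.00
x̄ = 23980.00 / 4560.00 = 5.26 mm
ȳ = 564160.00 / 4560.00 = 123.72 mm

x̄ = 5.26 mm, ȳ = 123.72 mm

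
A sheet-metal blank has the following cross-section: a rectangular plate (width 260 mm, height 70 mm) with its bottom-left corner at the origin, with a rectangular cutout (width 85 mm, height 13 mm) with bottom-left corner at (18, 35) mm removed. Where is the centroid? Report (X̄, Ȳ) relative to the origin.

plate: A = 260 × 70 = 18200.00, centroid at (130.00, 35.00).
hole: A = −(85 × 13) = -1105.00, centroid at (60.50, 41.50).
ΣA = 17095.00 mm², ΣAX̄ = 2299147.50 mm³, ΣAȲ = 591142.50 mm³.
X̄ = 2299147.50/17095.00 = 134.49 mm; Ȳ = 591142.50/17095.00 = 34.58 mm.

X̄ = 134.49 mm, Ȳ = 34.58 mm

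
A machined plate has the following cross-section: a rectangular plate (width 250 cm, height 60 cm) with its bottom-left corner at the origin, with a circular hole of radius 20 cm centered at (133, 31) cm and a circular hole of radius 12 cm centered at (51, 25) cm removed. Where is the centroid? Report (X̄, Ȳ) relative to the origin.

X̄ = 126.76 cm, Ȳ = 30.08 cm

Part | A | x̄ᵢ | ȳᵢ | A·x̄ᵢ | A·ȳᵢ
plate | 15000.00 | 125.00 | 30.00 | 1875000.00 | 450000.00
hole 1 | -1256.64 | 133.00 | 31.00 | -167132.73 | -38955.75
hole 2 | -452.39 | 51.00 | 25.00 | -23071.86 | -11309.73
Σ | 13290.97 |  |  | 1684795.41 | 399734.52
X̄ = 1684795.41 / 13290.97 = 126.76 cm
Ȳ = 399734.52 / 13290.97 = 30.08 cm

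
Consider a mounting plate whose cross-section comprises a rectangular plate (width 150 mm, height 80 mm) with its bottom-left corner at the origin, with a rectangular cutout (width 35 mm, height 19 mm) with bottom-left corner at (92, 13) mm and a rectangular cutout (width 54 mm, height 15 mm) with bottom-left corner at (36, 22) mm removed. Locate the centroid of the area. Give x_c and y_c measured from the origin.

x_c = 73.74 mm, y_c = 41.91 mm

plate: A = 150 × 80 = 12000.00, centroid at (75.00, 40.00).
hole 1: A = −(35 × 19) = -665.00, centroid at (109.50, 22.50).
hole 2: A = −(54 × 15) = -810.00, centroid at (63.00, 29.50).
ΣA = 10525.00 mm²
ΣAx_c = (12000.00)(75.00) + (-665.00)(109.50) + (-810.00)(63.00) = 776152.50 mm³
ΣAy_c = (12000.00)(40.00) + (-665.00)(22.50) + (-810.00)(29.50) = 441142.50 mm³
x_c = 776152.50 / 10525.00 = 73.74 mm
y_c = 441142.50 / 10525.00 = 41.91 mm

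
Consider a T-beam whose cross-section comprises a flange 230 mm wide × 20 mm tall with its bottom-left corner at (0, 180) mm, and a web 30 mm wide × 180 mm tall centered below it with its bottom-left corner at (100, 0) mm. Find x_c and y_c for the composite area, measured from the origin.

web: A = 30 × 180 = 5400.00, centroid at (115.00, 90.00).
flange: A = 230 × 20 = 4600.00, centroid at (115.00, 190.00).
ΣA = 10000.00 mm²
ΣAx_c = (5400.00)(115.00) + (4600.00)(115.00) = 1150000.00 mm³
ΣAy_c = (5400.00)(90.00) + (4600.00)(190.00) = 1360000.00 mm³
x_c = 1150000.00 / 10000.00 = 115.00 mm
y_c = 1360000.00 / 10000.00 = 136.00 mm

x_c = 115.00 mm, y_c = 136.00 mm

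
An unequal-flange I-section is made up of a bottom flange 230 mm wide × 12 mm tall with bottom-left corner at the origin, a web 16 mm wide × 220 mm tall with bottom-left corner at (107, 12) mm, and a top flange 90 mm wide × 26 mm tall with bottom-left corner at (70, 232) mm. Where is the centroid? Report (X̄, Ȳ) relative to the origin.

bottom flange: A = 230 × 12 = 2760.00, centroid at (115.00, 6.00).
web: A = 16 × 220 = 3520.00, centroid at (115.00, 122.00).
top flange: A = 90 × 26 = 2340.00, centroid at (115.00, 245.00).
ΣA = 8620.00 mm²
ΣAX̄ = (2760.00)(115.00) + (3520.00)(115.00) + (2340.00)(115.00) = 991300.00 mm³
ΣAȲ = (2760.00)(6.00) + (3520.00)(122.00) + (2340.00)(245.00) = 1019300.00 mm³
X̄ = 991300.00 / 8620.00 = 115.00 mm
Ȳ = 1019300.00 / 8620.00 = 118.25 mm

X̄ = 115.00 mm, Ȳ = 118.25 mm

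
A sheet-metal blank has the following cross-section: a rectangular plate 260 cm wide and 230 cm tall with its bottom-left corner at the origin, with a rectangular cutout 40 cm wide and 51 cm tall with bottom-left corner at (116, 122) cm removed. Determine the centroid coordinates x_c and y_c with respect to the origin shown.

x_c = 129.79 cm, y_c = 113.85 cm

Part | A | x̄ᵢ | ȳᵢ | A·x̄ᵢ | A·ȳᵢ
plate | 59800.00 | 130.00 | 115.00 | 7774000.00 | 6877000.00
hole | -2040.00 | 136.00 | 147.50 | -277440.00 | -300900.00
Σ | 57760.00 |  |  | 7496560.00 | 6576100.00
x_c = 7496560.00 / 57760.00 = 129.79 cm
y_c = 6576100.00 / 57760.00 = 113.85 cm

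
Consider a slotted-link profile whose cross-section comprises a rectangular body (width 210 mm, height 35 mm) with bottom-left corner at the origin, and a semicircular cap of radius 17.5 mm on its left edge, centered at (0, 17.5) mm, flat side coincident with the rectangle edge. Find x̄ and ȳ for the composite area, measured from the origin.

Part | A | x̄ᵢ | ȳᵢ | A·x̄ᵢ | A·ȳᵢ
rectangular body | 7350.00 | 105.00 | 17.50 | 771750.00 | 128625.00
semicircular end | 481.06 | -7.43 | 17.50 | -3572.92 | 8418.49
Σ | 7831.06 |  |  | 768177.08 | 137043.49
x̄ = 768177.08 / 7831.06 = 98.09 mm
ȳ = 137043.49 / 7831.06 = 17.50 mm

x̄ = 98.09 mm, ȳ = 17.50 mm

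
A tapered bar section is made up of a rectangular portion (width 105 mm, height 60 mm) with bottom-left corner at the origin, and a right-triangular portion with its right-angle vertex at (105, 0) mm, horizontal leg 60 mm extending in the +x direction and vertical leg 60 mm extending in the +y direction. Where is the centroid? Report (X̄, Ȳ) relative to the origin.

rectangular portion: A = 105 × 60 = 6300.00, centroid at (52.50, 30.00).
triangular portion: A = ½·60·60 = 1800.00, centroid at (125.00, 20.00).
ΣA = 8100.00 mm²
ΣAX̄ = (6300.00)(52.50) + (1800.00)(125.00) = 555750.00 mm³
ΣAȲ = (6300.00)(30.00) + (1800.00)(20.00) = 225000.00 mm³
X̄ = 555750.00 / 8100.00 = 68.61 mm
Ȳ = 225000.00 / 8100.00 = 27.78 mm

X̄ = 68.61 mm, Ȳ = 27.78 mm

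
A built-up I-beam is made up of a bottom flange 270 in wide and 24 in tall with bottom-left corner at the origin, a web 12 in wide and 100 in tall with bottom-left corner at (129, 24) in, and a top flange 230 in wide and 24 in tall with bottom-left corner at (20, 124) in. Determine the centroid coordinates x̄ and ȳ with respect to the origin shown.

bottom flange: A = 270 × 24 = 6480.00, centroid at (135.00, 12.00).
web: A = 12 × 100 = 1200.00, centroid at (135.00, 74.00).
top flange: A = 230 × 24 = 5520.00, centroid at (135.00, 136.00).
ΣA = 13200.00 in², ΣAx̄ = 1782000.00 in³, ΣAȳ = 917280.00 in³.
x̄ = 1782000.00/13200.00 = 135.00 in; ȳ = 917280.00/13200.00 = 69.49 in.

x̄ = 135.00 in, ȳ = 69.49 in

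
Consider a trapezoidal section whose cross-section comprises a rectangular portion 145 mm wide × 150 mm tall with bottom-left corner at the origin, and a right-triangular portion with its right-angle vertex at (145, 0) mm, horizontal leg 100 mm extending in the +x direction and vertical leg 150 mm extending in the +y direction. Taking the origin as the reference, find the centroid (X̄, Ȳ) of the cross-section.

rectangular portion: A = 145 × 150 = 21750.00, centroid at (72.50, 75.00).
triangular portion: A = ½·100·150 = 7500.00, centroid at (178.33, 50.00).
ΣA = 29250.00 mm²
ΣAX̄ = (21750.00)(72.50) + (7500.00)(178.33) = 2914375.00 mm³
ΣAȲ = (21750.00)(75.00) + (7500.00)(50.00) = 2006250.00 mm³
X̄ = 2914375.00 / 29250.00 = 99.64 mm
Ȳ = 2006250.00 / 29250.00 = 68.59 mm

X̄ = 99.64 mm, Ȳ = 68.59 mm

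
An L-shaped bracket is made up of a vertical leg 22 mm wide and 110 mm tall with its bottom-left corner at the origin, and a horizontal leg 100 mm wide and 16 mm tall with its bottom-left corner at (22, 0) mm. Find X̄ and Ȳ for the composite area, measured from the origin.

vertical leg: A = 22 × 110 = 2420.00, centroid at (11.00, 55.00).
horizontal leg: A = 100 × 16 = 1600.00, centroid at (72.00, 8.00).
ΣA = 4020.00 mm², ΣAX̄ = 141820.00 mm³, ΣAȲ = 145900.00 mm³.
X̄ = 141820.00/4020.00 = 35.28 mm; Ȳ = 145900.00/4020.00 = 36.29 mm.

X̄ = 35.28 mm, Ȳ = 36.29 mm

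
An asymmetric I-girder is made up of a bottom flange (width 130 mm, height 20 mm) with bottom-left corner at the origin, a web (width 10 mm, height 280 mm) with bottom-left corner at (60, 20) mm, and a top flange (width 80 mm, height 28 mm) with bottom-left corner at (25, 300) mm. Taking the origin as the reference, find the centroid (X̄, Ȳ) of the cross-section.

bottom flange: A = 130 × 20 = 2600.00, centroid at (65.00, 10.00).
web: A = 10 × 280 = 2800.00, centroid at (65.00, 160.00).
top flange: A = 80 × 28 = 2240.00, centroid at (65.00, 314.00).
ΣA = 7640.00 mm², ΣAX̄ = 496600.00 mm³, ΣAȲ = 1177360.00 mm³.
X̄ = 496600.00/7640.00 = 65.00 mm; Ȳ = 1177360.00/7640.00 = 154.10 mm.

X̄ = 65.00 mm, Ȳ = 154.10 mm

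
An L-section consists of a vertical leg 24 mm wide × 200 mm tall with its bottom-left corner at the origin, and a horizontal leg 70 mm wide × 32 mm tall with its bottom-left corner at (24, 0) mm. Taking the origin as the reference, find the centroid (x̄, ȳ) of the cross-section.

x̄ = 26.95 mm, ȳ = 73.27 mm

vertical leg: A = 24 × 200 = 4800.00, centroid at (12.00, 100.00).
horizontal leg: A = 70 × 32 = 2240.00, centroid at (59.00, 16.00).
ΣA = 7040.00 mm², ΣAx̄ = 189760.00 mm³, ΣAȳ = 515840.00 mm³.
x̄ = 189760.00/7040.00 = 26.95 mm; ȳ = 515840.00/7040.00 = 73.27 mm.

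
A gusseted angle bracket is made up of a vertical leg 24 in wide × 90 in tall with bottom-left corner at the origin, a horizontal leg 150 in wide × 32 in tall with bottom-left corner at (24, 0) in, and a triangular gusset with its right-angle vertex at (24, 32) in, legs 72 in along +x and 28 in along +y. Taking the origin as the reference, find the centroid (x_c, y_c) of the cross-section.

Part | A | x̄ᵢ | ȳᵢ | A·x̄ᵢ | A·ȳᵢ
vertical leg | 2160.00 | 12.00 | 45.00 | 25920.00 | 97200.00
horizontal leg | 4800.00 | 99.00 | 16.00 | 475200.00 | 76800.00
gusset | 1008.00 | 48.00 | 41.33 | 48384.00 | 41664.00
Σ | 7968.00 |  |  | 549504.00 | 215664.00
x_c = 549504.00 / 7968.00 = 68.96 in
y_c = 215664.00 / 7968.00 = 27.07 in

x_c = 68.96 in, y_c = 27.07 in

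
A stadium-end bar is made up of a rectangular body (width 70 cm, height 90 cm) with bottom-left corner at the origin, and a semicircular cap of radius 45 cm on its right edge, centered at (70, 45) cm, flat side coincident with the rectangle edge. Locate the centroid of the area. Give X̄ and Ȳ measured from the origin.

rectangular body: A = 70 × 90 = 6300.00, centroid at (35.00, 45.00).
semicircular end: A = ½π·45² = 3180.86, centroid at (89.10, 45.00).
ΣA = 9480.86 cm², ΣAX̄ = 503910.38 cm³, ΣAȲ = 426638.82 cm³.
X̄ = 503910.38/9480.86 = 53.15 cm; Ȳ = 426638.82/9480.86 = 45.00 cm.

X̄ = 53.15 cm, Ȳ = 45.00 cm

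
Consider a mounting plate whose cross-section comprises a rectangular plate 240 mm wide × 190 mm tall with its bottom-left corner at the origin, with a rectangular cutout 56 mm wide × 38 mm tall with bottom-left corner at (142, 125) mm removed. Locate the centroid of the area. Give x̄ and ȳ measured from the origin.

Part | A | x̄ᵢ | ȳᵢ | A·x̄ᵢ | A·ȳᵢ
plate | 45600.00 | 120.00 | 95.00 | 5472000.00 | 4332000.00
hole | -2128.00 | 170.00 | 144.00 | -361760.00 | -306432.00
Σ | 43472.00 |  |  | 5110240.00 | 4025568.00
x̄ = 5110240.00 / 43472.00 = 117.55 mm
ȳ = 4025568.00 / 43472.00 = 92.60 mm

x̄ = 117.55 mm, ȳ = 92.60 mm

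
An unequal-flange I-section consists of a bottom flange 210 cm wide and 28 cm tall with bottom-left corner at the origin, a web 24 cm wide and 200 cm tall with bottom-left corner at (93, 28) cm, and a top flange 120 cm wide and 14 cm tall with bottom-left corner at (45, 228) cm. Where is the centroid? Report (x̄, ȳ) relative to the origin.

bottom flange: A = 210 × 28 = 5880.00, centroid at (105.00, 14.00).
web: A = 24 × 200 = 4800.00, centroid at (105.00, 128.00).
top flange: A = 120 × 14 = 1680.00, centroid at (105.00, 235.00).
ΣA = 12360.00 cm²
ΣAx̄ = (5880.00)(105.00) + (4800.00)(105.00) + (1680.00)(105.00) = 1297800.00 cm³
ΣAȳ = (5880.00)(14.00) + (4800.00)(128.00) + (1680.00)(235.00) = 1091520.00 cm³
x̄ = 1297800.00 / 12360.00 = 105.00 cm
ȳ = 1091520.00 / 12360.00 = 88.31 cm

x̄ = 105.00 cm, ȳ = 88.31 cm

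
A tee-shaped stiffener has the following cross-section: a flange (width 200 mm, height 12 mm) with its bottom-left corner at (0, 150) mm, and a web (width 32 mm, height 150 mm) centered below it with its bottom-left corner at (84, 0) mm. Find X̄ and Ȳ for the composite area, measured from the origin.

X̄ = 100.00 mm, Ȳ = 102.00 mm

web: A = 32 × 150 = 4800.00, centroid at (100.00, 75.00).
flange: A = 200 × 12 = 2400.00, centroid at (100.00, 156.00).
ΣA = 7200.00 mm²
ΣAX̄ = (4800.00)(100.00) + (2400.00)(100.00) = 720000.00 mm³
ΣAȲ = (4800.00)(75.00) + (2400.00)(156.00) = 734400.00 mm³
X̄ = 720000.00 / 7200.00 = 100.00 mm
Ȳ = 734400.00 / 7200.00 = 102.00 mm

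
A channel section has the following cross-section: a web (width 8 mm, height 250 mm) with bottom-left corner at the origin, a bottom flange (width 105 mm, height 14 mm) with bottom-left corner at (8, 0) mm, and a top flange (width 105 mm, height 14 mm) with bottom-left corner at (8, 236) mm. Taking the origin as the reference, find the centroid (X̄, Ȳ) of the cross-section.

web: A = 8 × 250 = 2000.00, centroid at (4.00, 125.00).
bottom flange: A = 105 × 14 = 1470.00, centroid at (60.50, 7.00).
top flange: A = 105 × 14 = 1470.00, centroid at (60.50, 243.00).
ΣA = 4940.00 mm²
ΣAX̄ = (2000.00)(4.00) + (1470.00)(60.50) + (1470.00)(60.50) = 185870.00 mm³
ΣAȲ = (2000.00)(125.00) + (1470.00)(7.00) + (1470.00)(243.00) = 617500.00 mm³
X̄ = 185870.00 / 4940.00 = 37.63 mm
Ȳ = 617500.00 / 4940.00 = 125.00 mm

X̄ = 37.63 mm, Ȳ = 125.00 mm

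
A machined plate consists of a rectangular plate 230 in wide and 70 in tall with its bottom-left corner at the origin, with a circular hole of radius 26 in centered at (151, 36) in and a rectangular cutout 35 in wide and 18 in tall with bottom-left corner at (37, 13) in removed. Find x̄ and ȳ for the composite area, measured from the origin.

x̄ = 112.13 in, ȳ = 35.45 in

Part | A | x̄ᵢ | ȳᵢ | A·x̄ᵢ | A·ȳᵢ
plate | 16100.00 | 115.00 | 35.00 | 1851500.00 | 563500.00
hole 1 | -2123.72 | 151.00 | 36.00 | -320681.21 | -76453.80
hole 2 | -630.00 | 54.50 | 22.00 | -34335.00 | -13860.00
Σ | 13346.28 |  |  | 1496483.79 | 473186.20
x̄ = 1496483.79 / 13346.28 = 112.13 in
ȳ = 473186.20 / 13346.28 = 35.45 in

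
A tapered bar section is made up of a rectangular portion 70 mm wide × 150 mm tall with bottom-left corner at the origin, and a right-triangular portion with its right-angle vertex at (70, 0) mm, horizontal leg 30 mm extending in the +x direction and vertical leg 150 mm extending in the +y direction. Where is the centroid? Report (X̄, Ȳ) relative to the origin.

rectangular portion: A = 70 × 150 = 10500.00, centroid at (35.00, 75.00).
triangular portion: A = ½·30·150 = 2250.00, centroid at (80.00, 50.00).
ΣA = 12750.00 mm²
ΣAX̄ = (10500.00)(35.00) + (2250.00)(80.00) = 547500.00 mm³
ΣAȲ = (10500.00)(75.00) + (2250.00)(50.00) = 900000.00 mm³
X̄ = 547500.00 / 12750.00 = 42.94 mm
Ȳ = 900000.00 / 12750.00 = 70.59 mm

X̄ = 42.94 mm, Ȳ = 70.59 mm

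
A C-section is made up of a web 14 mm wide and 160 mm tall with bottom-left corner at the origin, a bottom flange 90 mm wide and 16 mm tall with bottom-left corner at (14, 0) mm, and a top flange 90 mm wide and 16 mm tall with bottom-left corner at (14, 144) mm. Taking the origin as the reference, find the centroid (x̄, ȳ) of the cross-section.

x̄ = 36.25 mm, ȳ = 80.00 mm

Part | A | x̄ᵢ | ȳᵢ | A·x̄ᵢ | A·ȳᵢ
web | 2240.00 | 7.00 | 80.00 | 15680.00 | 179200.00
bottom flange | 1440.00 | 59.00 | 8.00 | 84960.00 | 11520.00
top flange | 1440.00 | 59.00 | 152.00 | 84960.00 | 218880.00
Σ | 5120.00 |  |  | 185600.00 | 409600.00
x̄ = 185600.00 / 5120.00 = 36.25 mm
ȳ = 409600.00 / 5120.00 = 80.00 mm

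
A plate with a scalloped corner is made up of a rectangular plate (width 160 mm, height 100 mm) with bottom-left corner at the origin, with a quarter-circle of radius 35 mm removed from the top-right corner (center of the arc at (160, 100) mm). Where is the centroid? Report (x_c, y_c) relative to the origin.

plate: A = 160 × 100 = 16000.00, centroid at (80.00, 50.00).
removed quarter-circle: A = −¼π·35² = -962.11, centroid at (145.15, 85.15).
ΣA = 15037.89 mm²
ΣAx_c = (16000.00)(80.00) + (-962.11)(145.15) = 1140353.63 mm³
ΣAy_c = (16000.00)(50.00) + (-962.11)(85.15) = 718080.39 mm³
x_c = 1140353.63 / 15037.89 = 75.83 mm
y_c = 718080.39 / 15037.89 = 47.75 mm

x_c = 75.83 mm, y_c = 47.75 mm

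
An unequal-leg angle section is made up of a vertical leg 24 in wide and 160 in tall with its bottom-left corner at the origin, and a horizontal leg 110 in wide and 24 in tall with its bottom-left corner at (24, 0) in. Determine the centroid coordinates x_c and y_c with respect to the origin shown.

x_c = 39.30 in, y_c = 52.30 in

Part | A | x̄ᵢ | ȳᵢ | A·x̄ᵢ | A·ȳᵢ
vertical leg | 3840.00 | 12.00 | 80.00 | 46080.00 | 307200.00
horizontal leg | 2640.00 | 79.00 | 12.00 | 208560.00 | 31680.00
Σ | 6480.00 |  |  | 254640.00 | 338880.00
x_c = 254640.00 / 6480.00 = 39.30 in
y_c = 338880.00 / 6480.00 = 52.30 in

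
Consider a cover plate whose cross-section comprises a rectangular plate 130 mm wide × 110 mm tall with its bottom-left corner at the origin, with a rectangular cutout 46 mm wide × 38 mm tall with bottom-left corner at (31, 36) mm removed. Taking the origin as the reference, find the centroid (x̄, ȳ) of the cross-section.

plate: A = 130 × 110 = 14300.00, centroid at (65.00, 55.00).
hole: A = −(46 × 38) = -1748.00, centroid at (54.00, 55.00).
ΣA = 12552.00 mm²
ΣAx̄ = (14300.00)(65.00) + (-1748.00)(54.00) = 835108.00 mm³
ΣAȳ = (14300.00)(55.00) + (-1748.00)(55.00) = 690360.00 mm³
x̄ = 835108.00 / 12552.00 = 66.53 mm
ȳ = 690360.00 / 12552.00 = 55.00 mm

x̄ = 66.53 mm, ȳ = 55.00 mm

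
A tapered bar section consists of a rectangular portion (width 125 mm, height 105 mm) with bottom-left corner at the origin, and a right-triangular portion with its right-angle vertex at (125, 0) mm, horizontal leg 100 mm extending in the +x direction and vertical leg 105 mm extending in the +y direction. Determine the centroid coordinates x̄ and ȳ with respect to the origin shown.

x̄ = 89.88 mm, ȳ = 47.50 mm

rectangular portion: A = 125 × 105 = 13125.00, centroid at (62.50, 52.50).
triangular portion: A = ½·100·105 = 5250.00, centroid at (158.33, 35.00).
ΣA = 18375.00 mm²
ΣAx̄ = (13125.00)(62.50) + (5250.00)(158.33) = 1651562.50 mm³
ΣAȳ = (13125.00)(52.50) + (5250.00)(35.00) = 872812.50 mm³
x̄ = 1651562.50 / 18375.00 = 89.88 mm
ȳ = 872812.50 / 18375.00 = 47.50 mm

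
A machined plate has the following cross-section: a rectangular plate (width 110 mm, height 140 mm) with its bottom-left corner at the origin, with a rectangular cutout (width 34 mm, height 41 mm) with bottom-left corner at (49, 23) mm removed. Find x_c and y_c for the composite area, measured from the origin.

plate: A = 110 × 140 = 15400.00, centroid at (55.00, 70.00).
hole: A = −(34 × 41) = -1394.00, centroid at (66.00, 43.50).
ΣA = 14006.00 mm²
ΣAx_c = (15400.00)(55.00) + (-1394.00)(66.00) = 754996.00 mm³
ΣAy_c = (15400.00)(70.00) + (-1394.00)(43.50) = 1017361.00 mm³
x_c = 754996.00 / 14006.00 = 53.91 mm
y_c = 1017361.00 / 14006.00 = 72.64 mm

x_c = 53.91 mm, y_c = 72.64 mm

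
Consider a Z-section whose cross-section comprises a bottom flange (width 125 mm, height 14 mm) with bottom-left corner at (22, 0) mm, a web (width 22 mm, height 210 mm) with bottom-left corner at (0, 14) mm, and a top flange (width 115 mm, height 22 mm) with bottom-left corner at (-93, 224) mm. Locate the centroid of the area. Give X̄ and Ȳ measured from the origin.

Part | A | x̄ᵢ | ȳᵢ | A·x̄ᵢ | A·ȳᵢ
bottom flange | 1750.00 | 84.50 | 7.00 | 147875.00 | 12250.00
web | 4620.00 | 11.00 | 119.00 | 50820.00 | 549780.00
top flange | 2530.00 | -35.50 | 235.00 | -89815.00 | 594550.00
Σ | 8900.00 |  |  | 108880.00 | 1156580.00
X̄ = 108880.00 / 8900.00 = 12.23 mm
Ȳ = 1156580.00 / 8900.00 = 129.95 mm

X̄ = 12.23 mm, Ȳ = 129.95 mm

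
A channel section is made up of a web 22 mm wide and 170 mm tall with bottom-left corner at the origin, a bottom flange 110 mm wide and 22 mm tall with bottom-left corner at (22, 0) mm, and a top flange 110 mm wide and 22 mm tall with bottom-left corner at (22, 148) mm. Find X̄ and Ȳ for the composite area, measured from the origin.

web: A = 22 × 170 = 3740.00, centroid at (11.00, 85.00).
bottom flange: A = 110 × 22 = 2420.00, centroid at (77.00, 11.00).
top flange: A = 110 × 22 = 2420.00, centroid at (77.00, 159.00).
ΣA = 8580.00 mm², ΣAX̄ = 413820.00 mm³, ΣAȲ = 729300.00 mm³.
X̄ = 413820.00/8580.00 = 48.23 mm; Ȳ = 729300.00/8580.00 = 85.00 mm.

X̄ = 48.23 mm, Ȳ = 85.00 mm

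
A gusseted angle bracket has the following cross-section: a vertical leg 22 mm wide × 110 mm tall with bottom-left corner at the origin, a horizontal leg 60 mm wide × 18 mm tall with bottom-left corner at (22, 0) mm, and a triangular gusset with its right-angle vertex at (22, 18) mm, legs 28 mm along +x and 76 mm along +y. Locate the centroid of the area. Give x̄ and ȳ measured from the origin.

x̄ = 25.44 mm, ȳ = 41.39 mm

vertical leg: A = 22 × 110 = 2420.00, centroid at (11.00, 55.00).
horizontal leg: A = 60 × 18 = 1080.00, centroid at (52.00, 9.00).
gusset: A = ½·28·76 = 1064.00, centroid at (31.33, 43.33).
ΣA = 4564.00 mm², ΣAx̄ = 116118.67 mm³, ΣAȳ = 188926.67 mm³.
x̄ = 116118.67/4564.00 = 25.44 mm; ȳ = 188926.67/4564.00 = 41.39 mm.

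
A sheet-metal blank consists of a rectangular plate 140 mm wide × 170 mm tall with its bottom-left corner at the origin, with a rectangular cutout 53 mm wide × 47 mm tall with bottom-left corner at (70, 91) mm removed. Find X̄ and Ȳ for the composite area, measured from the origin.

X̄ = 66.90 mm, Ȳ = 81.55 mm

Part | A | x̄ᵢ | ȳᵢ | A·x̄ᵢ | A·ȳᵢ
plate | 23800.00 | 70.00 | 85.00 | 1666000.00 | 2023000.00
hole | -2491.00 | 96.50 | 114.50 | -240381.50 | -285219.50
Σ | 21309.00 |  |  | 1425618.50 | 1737780.50
X̄ = 1425618.50 / 21309.00 = 66.90 mm
Ȳ = 1737780.50 / 21309.00 = 81.55 mm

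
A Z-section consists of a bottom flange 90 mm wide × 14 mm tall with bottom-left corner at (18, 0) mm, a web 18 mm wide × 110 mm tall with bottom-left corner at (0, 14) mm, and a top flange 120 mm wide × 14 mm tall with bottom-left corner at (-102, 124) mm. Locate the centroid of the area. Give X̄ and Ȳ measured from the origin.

bottom flange: A = 90 × 14 = 1260.00, centroid at (63.00, 7.00).
web: A = 18 × 110 = 1980.00, centroid at (9.00, 69.00).
top flange: A = 120 × 14 = 1680.00, centroid at (-42.00, 131.00).
ΣA = 4920.00 mm², ΣAX̄ = 26640.00 mm³, ΣAȲ = 365520.00 mm³.
X̄ = 26640.00/4920.00 = 5.41 mm; Ȳ = 365520.00/4920.00 = 74.29 mm.

X̄ = 5.41 mm, Ȳ = 74.29 mm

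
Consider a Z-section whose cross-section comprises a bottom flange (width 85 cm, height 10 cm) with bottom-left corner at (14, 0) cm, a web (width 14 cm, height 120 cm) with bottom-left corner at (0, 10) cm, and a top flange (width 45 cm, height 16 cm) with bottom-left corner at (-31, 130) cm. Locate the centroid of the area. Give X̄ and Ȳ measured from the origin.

X̄ = 16.51 cm, Ȳ = 68.06 cm

bottom flange: A = 85 × 10 = 850.00, centroid at (56.50, 5.00).
web: A = 14 × 120 = 1680.00, centroid at (7.00, 70.00).
top flange: A = 45 × 16 = 720.00, centroid at (-8.50, 138.00).
ΣA = 3250.00 cm², ΣAX̄ = 53665.00 cm³, ΣAȲ = 221210.00 cm³.
X̄ = 53665.00/3250.00 = 16.51 cm; Ȳ = 221210.00/3250.00 = 68.06 cm.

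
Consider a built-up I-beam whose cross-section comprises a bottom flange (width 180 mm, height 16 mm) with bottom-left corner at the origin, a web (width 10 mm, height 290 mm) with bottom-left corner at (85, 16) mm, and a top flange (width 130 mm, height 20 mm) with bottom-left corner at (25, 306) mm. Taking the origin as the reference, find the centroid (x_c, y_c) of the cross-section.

x_c = 90.00 mm, y_c = 156.51 mm

bottom flange: A = 180 × 16 = 2880.00, centroid at (90.00, 8.00).
web: A = 10 × 290 = 2900.00, centroid at (90.00, 161.00).
top flange: A = 130 × 20 = 2600.00, centroid at (90.00, 316.00).
ΣA = 8380.00 mm², ΣAx_c = 754200.00 mm³, ΣAy_c = 1311540.00 mm³.
x_c = 754200.00/8380.00 = 90.00 mm; y_c = 1311540.00/8380.00 = 156.51 mm.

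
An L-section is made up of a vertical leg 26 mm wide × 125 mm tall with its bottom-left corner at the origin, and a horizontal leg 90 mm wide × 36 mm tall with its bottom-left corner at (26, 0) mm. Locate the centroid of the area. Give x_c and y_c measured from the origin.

x_c = 41.96 mm, y_c = 40.28 mm

vertical leg: A = 26 × 125 = 3250.00, centroid at (13.00, 62.50).
horizontal leg: A = 90 × 36 = 3240.00, centroid at (71.00, 18.00).
ΣA = 6490.00 mm²
ΣAx_c = (3250.00)(13.00) + (3240.00)(71.00) = 272290.00 mm³
ΣAy_c = (3250.00)(62.50) + (3240.00)(18.00) = 261445.00 mm³
x_c = 272290.00 / 6490.00 = 41.96 mm
y_c = 261445.00 / 6490.00 = 40.28 mm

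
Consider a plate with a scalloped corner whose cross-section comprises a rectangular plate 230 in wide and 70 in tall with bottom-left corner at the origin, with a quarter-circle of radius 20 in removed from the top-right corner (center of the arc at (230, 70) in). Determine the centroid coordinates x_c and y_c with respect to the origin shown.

x_c = 112.88 in, y_c = 34.47 in

plate: A = 230 × 70 = 16100.00, centroid at (115.00, 35.00).
removed quarter-circle: A = −¼π·20² = -314.16, centroid at (221.51, 61.51).
ΣA = 15785.84 in²
ΣAx_c = (16100.00)(115.00) + (-314.16)(221.51) = 1781910.04 in³
ΣAy_c = (16100.00)(35.00) + (-314.16)(61.51) = 544175.52 in³
x_c = 1781910.04 / 15785.84 = 112.88 in
y_c = 544175.52 / 15785.84 = 34.47 in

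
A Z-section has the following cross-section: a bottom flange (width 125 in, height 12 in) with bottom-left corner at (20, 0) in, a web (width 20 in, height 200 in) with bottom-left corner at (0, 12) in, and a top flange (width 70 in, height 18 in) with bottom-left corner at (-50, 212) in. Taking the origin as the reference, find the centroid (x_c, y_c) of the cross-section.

bottom flange: A = 125 × 12 = 1500.00, centroid at (82.50, 6.00).
web: A = 20 × 200 = 4000.00, centroid at (10.00, 112.00).
top flange: A = 70 × 18 = 1260.00, centroid at (-15.00, 221.00).
ΣA = 6760.00 in², ΣAx_c = 144850.00 in³, ΣAy_c = 735460.00 in³.
x_c = 144850.00/6760.00 = 21.43 in; y_c = 735460.00/6760.00 = 108.80 in.

x_c = 21.43 in, y_c = 108.80 in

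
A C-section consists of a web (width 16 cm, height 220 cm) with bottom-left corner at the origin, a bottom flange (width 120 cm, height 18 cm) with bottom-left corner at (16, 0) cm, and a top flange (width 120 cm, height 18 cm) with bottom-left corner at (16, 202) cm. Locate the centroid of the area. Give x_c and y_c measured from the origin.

x_c = 45.47 cm, y_c = 110.00 cm

Part | A | x̄ᵢ | ȳᵢ | A·x̄ᵢ | A·ȳᵢ
web | 3520.00 | 8.00 | 110.00 | 28160.00 | 387200.00
bottom flange | 2160.00 | 76.00 | 9.00 | 164160.00 | 19440.00
top flange | 2160.00 | 76.00 | 211.00 | 164160.00 | 455760.00
Σ | 7840.00 |  |  | 356480.00 | 862400.00
x_c = 356480.00 / 7840.00 = 45.47 cm
y_c = 862400.00 / 7840.00 = 110.00 cm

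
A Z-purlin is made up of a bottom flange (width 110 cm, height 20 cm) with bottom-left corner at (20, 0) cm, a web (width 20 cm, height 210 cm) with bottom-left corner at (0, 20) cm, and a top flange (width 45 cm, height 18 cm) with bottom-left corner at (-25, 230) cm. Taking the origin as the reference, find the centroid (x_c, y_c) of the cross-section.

x_c = 28.43 cm, y_c = 102.72 cm

bottom flange: A = 110 × 20 = 2200.00, centroid at (75.00, 10.00).
web: A = 20 × 210 = 4200.00, centroid at (10.00, 125.00).
top flange: A = 45 × 18 = 810.00, centroid at (-2.50, 239.00).
ΣA = 7210.00 cm², ΣAx_c = 204975.00 cm³, ΣAy_c = 740590.00 cm³.
x_c = 204975.00/7210.00 = 28.43 cm; y_c = 740590.00/7210.00 = 102.72 cm.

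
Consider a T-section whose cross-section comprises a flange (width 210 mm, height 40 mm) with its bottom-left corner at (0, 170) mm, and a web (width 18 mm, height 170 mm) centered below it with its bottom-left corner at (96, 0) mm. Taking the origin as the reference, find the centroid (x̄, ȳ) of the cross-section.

web: A = 18 × 170 = 3060.00, centroid at (105.00, 85.00).
flange: A = 210 × 40 = 8400.00, centroid at (105.00, 190.00).
ΣA = 11460.00 mm²
ΣAx̄ = (3060.00)(105.00) + (8400.00)(105.00) = 1203300.00 mm³
ΣAȳ = (3060.00)(85.00) + (8400.00)(190.00) = 1856100.00 mm³
x̄ = 1203300.00 / 11460.00 = 105.00 mm
ȳ = 1856100.00 / 11460.00 = 161.96 mm

x̄ = 105.00 mm, ȳ = 161.96 mm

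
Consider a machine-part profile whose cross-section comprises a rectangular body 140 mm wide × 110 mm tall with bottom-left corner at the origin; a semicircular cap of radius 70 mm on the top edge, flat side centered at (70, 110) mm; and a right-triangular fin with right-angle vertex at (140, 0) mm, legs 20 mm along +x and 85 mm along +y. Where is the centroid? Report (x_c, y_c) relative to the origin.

x_c = 72.72 mm, y_c = 81.28 mm

rectangular body: A = 140 × 110 = 15400.00, centroid at (70.00, 55.00).
semicircular top: A = ½π·70² = 7696.90, centroid at (70.00, 139.71).
triangular fin: A = ½·20·85 = 850.00, centroid at (146.67, 28.33).
ΣA = 23946.90 mm²
ΣAx_c = (15400.00)(70.00) + (7696.90)(70.00) + (850.00)(146.67) = 1741449.81 mm³
ΣAy_c = (15400.00)(55.00) + (7696.90)(139.71) + (850.00)(28.33) = 1946409.22 mm³
x_c = 1741449.81 / 23946.90 = 72.72 mm
y_c = 1946409.22 / 23946.90 = 81.28 mm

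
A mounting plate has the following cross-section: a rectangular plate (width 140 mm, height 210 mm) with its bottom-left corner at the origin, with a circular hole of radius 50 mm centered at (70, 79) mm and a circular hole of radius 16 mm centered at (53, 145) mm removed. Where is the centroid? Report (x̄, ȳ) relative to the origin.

x̄ = 70.66 mm, ȳ = 113.29 mm

plate: A = 140 × 210 = 29400.00, centroid at (70.00, 105.00).
hole 1: A = −π·50² = -7853.98, centroid at (70.00, 79.00).
hole 2: A = −π·16² = -804.25, centroid at (53.00, 145.00).
ΣA = 20741.77 mm²
ΣAx̄ = (29400.00)(70.00) + (-7853.98)(70.00) + (-804.25)(53.00) = 1465596.16 mm³
ΣAȳ = (29400.00)(105.00) + (-7853.98)(79.00) + (-804.25)(145.00) = 2349919.53 mm³
x̄ = 1465596.16 / 20741.77 = 70.66 mm
ȳ = 2349919.53 / 20741.77 = 113.29 mm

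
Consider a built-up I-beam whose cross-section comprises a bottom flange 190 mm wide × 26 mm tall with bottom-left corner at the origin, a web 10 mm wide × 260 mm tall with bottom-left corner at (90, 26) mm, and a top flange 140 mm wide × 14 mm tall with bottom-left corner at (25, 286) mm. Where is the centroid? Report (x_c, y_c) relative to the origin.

bottom flange: A = 190 × 26 = 4940.00, centroid at (95.00, 13.00).
web: A = 10 × 260 = 2600.00, centroid at (95.00, 156.00).
top flange: A = 140 × 14 = 1960.00, centroid at (95.00, 293.00).
ΣA = 9500.00 mm²
ΣAx_c = (4940.00)(95.00) + (2600.00)(95.00) + (1960.00)(95.00) = 902500.00 mm³
ΣAy_c = (4940.00)(13.00) + (2600.00)(156.00) + (1960.00)(293.00) = 1044100.00 mm³
x_c = 902500.00 / 9500.00 = 95.00 mm
y_c = 1044100.00 / 9500.00 = 109.91 mm

x_c = 95.00 mm, y_c = 109.91 mm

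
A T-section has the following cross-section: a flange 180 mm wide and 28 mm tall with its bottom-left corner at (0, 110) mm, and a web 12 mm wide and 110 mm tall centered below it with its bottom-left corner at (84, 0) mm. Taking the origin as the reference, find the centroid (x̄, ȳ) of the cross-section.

web: A = 12 × 110 = 1320.00, centroid at (90.00, 55.00).
flange: A = 180 × 28 = 5040.00, centroid at (90.00, 124.00).
ΣA = 6360.00 mm², ΣAx̄ = 572400.00 mm³, ΣAȳ = 697560.00 mm³.
x̄ = 572400.00/6360.00 = 90.00 mm; ȳ = 697560.00/6360.00 = 109.68 mm.

x̄ = 90.00 mm, ȳ = 109.68 mm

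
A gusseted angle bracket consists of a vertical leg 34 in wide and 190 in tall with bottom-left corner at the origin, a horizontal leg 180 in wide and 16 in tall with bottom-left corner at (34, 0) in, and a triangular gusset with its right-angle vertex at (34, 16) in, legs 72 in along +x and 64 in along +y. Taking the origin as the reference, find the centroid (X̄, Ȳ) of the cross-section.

X̄ = 51.58 in, Ȳ = 62.07 in

vertical leg: A = 34 × 190 = 6460.00, centroid at (17.00, 95.00).
horizontal leg: A = 180 × 16 = 2880.00, centroid at (124.00, 8.00).
gusset: A = ½·72·64 = 2304.00, centroid at (58.00, 37.33).
ΣA = 11644.00 in², ΣAX̄ = 600572.00 in³, ΣAȲ = 722756.00 in³.
X̄ = 600572.00/11644.00 = 51.58 in; Ȳ = 722756.00/11644.00 = 62.07 in.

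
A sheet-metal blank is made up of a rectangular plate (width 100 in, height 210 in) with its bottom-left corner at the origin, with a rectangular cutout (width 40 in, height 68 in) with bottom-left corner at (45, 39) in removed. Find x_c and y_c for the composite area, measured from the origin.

x_c = 47.77 in, y_c = 109.76 in

Part | A | x̄ᵢ | ȳᵢ | A·x̄ᵢ | A·ȳᵢ
plate | 21000.00 | 50.00 | 105.00 | 1050000.00 | 2205000.00
hole | -2720.00 | 65.00 | 73.00 | -176800.00 | -198560.00
Σ | 18280.00 |  |  | 873200.00 | 2006440.00
x_c = 873200.00 / 18280.00 = 47.77 in
y_c = 2006440.00 / 18280.00 = 109.76 in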